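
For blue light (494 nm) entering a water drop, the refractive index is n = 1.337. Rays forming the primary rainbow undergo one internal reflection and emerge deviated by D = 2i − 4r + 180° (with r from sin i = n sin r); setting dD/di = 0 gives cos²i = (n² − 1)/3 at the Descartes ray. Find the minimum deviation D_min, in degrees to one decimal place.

cos²i = (1.78757 − 1)/3 = 0.26252; i = arccos(0.51237) = 59.178°.
sin r = sin 59.178°/1.337 = 0.64231; r = 39.964°.
D_min = 2·59.178° − 4·39.964° + 180° = 138.500°.

138.5°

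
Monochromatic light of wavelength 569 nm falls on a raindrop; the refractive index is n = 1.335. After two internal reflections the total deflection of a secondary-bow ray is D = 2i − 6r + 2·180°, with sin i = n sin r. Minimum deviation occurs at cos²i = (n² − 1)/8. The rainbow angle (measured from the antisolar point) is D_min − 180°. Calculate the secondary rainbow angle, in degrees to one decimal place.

51.4°

cos²i = (1.78222 − 1)/8 = 0.09778; i = arccos(0.31269) = 71.778°.
sin r = sin 71.778°/1.335 = 0.71150; r = 45.357°.
D_min = 2·71.778° − 6·45.357° + 360° = 231.414°.
Rainbow angle = D_min − 180° = 51.414°.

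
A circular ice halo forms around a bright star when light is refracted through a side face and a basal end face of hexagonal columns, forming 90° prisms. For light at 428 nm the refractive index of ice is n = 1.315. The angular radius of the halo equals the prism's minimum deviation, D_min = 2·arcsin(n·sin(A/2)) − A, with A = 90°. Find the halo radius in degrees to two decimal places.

46.82°

n·sin(A/2) = 1.315 × sin 45° = 1.315 × 0.7071 = 0.9298.
D_min = 2·arcsin(0.9298) − 90° = 2 × 68.411° − 90° = 46.821°.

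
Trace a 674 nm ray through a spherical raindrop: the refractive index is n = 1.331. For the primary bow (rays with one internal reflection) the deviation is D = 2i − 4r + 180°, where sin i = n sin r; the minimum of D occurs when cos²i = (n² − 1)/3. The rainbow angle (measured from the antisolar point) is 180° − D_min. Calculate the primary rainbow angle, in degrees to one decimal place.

cos²i = (1.77156 − 1)/3 = 0.25719; i = arccos(0.50714) = 59.527°.
sin r = sin 59.527°/1.331 = 0.64753; r = 40.356°.
D_min = 2·59.527° − 4·40.356° + 180° = 137.630°.
Rainbow angle = 180° − D_min = 42.370°.

42.4°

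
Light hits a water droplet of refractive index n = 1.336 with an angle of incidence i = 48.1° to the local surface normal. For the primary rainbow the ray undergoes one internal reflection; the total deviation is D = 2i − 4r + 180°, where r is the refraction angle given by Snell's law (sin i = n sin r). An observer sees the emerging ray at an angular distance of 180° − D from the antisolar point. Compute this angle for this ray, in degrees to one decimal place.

39.2°

sin r = sin 48.1° / 1.336 = 0.7443/1.336 = 0.5571; r = 33.86°.
D = 2·48.1° − 4·33.86° + 180° = 96.20° − 135.43° + 180° = 140.77°.
Angle from antisolar point = 180° − D = 39.23°.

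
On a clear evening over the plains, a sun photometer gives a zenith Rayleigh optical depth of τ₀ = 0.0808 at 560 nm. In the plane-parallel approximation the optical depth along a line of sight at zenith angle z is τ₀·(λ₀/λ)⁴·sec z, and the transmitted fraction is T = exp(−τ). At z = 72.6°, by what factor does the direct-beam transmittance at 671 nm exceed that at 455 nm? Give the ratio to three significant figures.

Airmass: sec 72.6° = 3.3440.
τ(671 nm) = 0.0808 × (560/671)⁴ × 3.3440 = 0.0808 × 0.4851 × 3.3440 = 0.1311.
τ(455 nm) = 0.0808 × (560/455)⁴ × 3.3440 = 0.0808 × 2.2946 × 3.3440 = 0.6200.
T(671)/T(455) = exp(τ_B − τ_A) = exp(0.4889) = 1.6305.

1.63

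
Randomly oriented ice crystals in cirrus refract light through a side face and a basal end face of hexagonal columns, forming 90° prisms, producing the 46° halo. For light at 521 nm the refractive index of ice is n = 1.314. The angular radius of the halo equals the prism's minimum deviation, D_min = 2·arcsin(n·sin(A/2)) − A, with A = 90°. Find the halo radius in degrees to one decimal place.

n·sin(A/2) = 1.314 × sin 45° = 1.314 × 0.7071 = 0.9291.
D_min = 2·arcsin(0.9291) − 90° = 2 × 68.301° − 90° = 46.602°.

46.6°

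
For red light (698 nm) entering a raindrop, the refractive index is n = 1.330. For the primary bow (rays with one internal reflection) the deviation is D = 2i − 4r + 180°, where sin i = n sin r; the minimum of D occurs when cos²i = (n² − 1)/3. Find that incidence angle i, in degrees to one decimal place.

cos²i = (1.330² − 1)/3 = (1.76890 − 1)/3 = 0.25630.
cos i = 0.50626, so i = 59.585°.

59.6°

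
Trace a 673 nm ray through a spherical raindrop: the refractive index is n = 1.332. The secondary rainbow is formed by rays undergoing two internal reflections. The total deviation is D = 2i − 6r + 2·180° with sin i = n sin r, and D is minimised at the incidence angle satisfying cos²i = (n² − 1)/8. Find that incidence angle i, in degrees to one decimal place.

cos²i = (1.332² − 1)/8 = (1.77422 − 1)/8 = 0.09678.
cos i = 0.31109, so i = 71.875°.

71.9°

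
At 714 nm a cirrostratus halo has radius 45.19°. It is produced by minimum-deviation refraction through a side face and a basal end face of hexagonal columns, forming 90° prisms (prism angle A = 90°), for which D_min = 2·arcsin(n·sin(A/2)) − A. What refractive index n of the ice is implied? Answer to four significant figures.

1.307

Rearranging: n = sin((D_min + A)/2) / sin(A/2).
(D_min + A)/2 = (45.19° + 90°)/2 = 67.595°.
n = sin 67.595° / sin 45° = 0.9245 / 0.7071 = 1.3075.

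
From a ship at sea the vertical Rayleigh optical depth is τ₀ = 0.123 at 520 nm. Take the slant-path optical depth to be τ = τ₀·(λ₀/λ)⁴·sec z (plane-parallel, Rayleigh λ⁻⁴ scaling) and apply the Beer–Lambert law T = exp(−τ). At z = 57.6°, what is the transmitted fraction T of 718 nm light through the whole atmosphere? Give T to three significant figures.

0.939

sec 57.6° = 1.8663.
τ = 0.123 × (520/718)⁴ × 1.8663 = 0.123 × 0.2751 × 1.8663 = 0.0632.
T = exp(−0.0632) = 0.9388.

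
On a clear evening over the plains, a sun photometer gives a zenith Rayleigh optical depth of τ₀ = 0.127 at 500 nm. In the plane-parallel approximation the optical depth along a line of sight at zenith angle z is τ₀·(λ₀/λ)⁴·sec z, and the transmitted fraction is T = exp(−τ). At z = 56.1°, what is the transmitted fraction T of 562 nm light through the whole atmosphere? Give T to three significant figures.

0.867

sec 56.1° = 1.7929.
τ = 0.127 × (500/562)⁴ × 1.7929 = 0.127 × 0.6265 × 1.7929 = 0.1427.
T = exp(−0.1427) = 0.8670.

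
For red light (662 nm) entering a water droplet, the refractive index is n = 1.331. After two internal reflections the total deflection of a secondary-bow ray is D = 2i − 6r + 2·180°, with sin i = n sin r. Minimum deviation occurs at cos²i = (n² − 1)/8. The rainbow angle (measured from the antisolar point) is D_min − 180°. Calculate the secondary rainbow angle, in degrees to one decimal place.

50.4°

cos²i = (1.77156 − 1)/8 = 0.09645; i = arccos(0.31056) = 71.907°.
sin r = sin 71.907°/1.331 = 0.71417; r = 45.575°.
D_min = 2·71.907° − 6·45.575° + 360° = 230.365°.
Rainbow angle = D_min − 180° = 50.365°.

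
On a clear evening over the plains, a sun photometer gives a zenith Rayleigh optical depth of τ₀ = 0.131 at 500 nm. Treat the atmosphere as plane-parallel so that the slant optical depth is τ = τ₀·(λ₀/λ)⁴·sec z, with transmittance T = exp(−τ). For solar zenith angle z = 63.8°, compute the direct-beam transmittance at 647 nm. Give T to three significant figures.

sec 63.8° = 2.2650.
τ = 0.131 × (500/647)⁴ × 2.2650 = 0.131 × 0.3567 × 2.2650 = 0.1058.
T = exp(−0.1058) = 0.8996.

0.900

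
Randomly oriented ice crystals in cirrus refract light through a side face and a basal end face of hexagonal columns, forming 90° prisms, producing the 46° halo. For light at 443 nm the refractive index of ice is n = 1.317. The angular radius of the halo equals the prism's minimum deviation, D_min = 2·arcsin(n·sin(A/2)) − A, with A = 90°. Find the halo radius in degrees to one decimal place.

n·sin(A/2) = 1.317 × sin 45° = 1.317 × 0.7071 = 0.9313.
D_min = 2·arcsin(0.9313) − 90° = 2 × 68.632° − 90° = 47.264°.

47.3°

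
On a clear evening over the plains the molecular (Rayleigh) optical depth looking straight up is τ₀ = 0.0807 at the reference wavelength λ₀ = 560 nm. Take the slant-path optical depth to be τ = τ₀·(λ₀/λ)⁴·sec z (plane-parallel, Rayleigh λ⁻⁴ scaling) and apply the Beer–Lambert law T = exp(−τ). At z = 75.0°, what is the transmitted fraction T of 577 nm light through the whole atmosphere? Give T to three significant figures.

sec 75.0° = 3.8637.
τ = 0.0807 × (560/577)⁴ × 3.8637 = 0.0807 × 0.8873 × 3.8637 = 0.2766.
T = exp(−0.2766) = 0.7583.

0.758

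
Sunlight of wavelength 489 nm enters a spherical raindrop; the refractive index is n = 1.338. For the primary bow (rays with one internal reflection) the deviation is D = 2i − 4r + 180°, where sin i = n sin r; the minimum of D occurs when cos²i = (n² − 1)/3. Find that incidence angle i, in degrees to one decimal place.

59.1°

cos²i = (1.338² − 1)/3 = (1.79024 − 1)/3 = 0.26341.
cos i = 0.51324, so i = 59.120°.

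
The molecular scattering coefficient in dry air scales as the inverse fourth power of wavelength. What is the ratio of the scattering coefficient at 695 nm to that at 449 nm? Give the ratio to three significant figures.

0.174

Rayleigh scattering ∝ λ⁻⁴, so the ratio of coefficients is the inverse fourth power of the wavelength ratio.
σ(695)/σ(449) = (449/695)⁴ = (0.6460)⁴ = 0.1742.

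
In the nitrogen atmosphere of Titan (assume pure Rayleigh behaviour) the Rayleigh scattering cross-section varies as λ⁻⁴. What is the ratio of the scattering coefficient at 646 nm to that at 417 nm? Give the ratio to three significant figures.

Rayleigh scattering ∝ λ⁻⁴, so the ratio of coefficients is the inverse fourth power of the wavelength ratio.
σ(646)/σ(417) = (417/646)⁴ = (0.6455)⁴ = 0.1736.

0.174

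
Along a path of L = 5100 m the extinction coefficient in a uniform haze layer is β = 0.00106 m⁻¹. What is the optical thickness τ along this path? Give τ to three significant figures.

5.41

τ = β·L = 0.00106 × 5100 = 5.4060.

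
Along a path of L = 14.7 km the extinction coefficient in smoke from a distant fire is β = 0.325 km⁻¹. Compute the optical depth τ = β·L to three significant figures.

τ = β·L = 0.325 × 14.7 = 4.7775.

4.78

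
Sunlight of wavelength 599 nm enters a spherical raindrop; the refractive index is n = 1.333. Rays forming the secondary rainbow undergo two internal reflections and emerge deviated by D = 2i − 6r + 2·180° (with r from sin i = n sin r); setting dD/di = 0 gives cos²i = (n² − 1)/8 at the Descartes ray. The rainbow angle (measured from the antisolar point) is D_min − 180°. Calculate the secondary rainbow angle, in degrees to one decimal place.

50.9°

cos²i = (1.77689 − 1)/8 = 0.09711; i = arccos(0.31163) = 71.843°.
sin r = sin 71.843°/1.333 = 0.71283; r = 45.466°.
D_min = 2·71.843° − 6·45.466° + 360° = 230.891°.
Rainbow angle = D_min − 180° = 50.891°.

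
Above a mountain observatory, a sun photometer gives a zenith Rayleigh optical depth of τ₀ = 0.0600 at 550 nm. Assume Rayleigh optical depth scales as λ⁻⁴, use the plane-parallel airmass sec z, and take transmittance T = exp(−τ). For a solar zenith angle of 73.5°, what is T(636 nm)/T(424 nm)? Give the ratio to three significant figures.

1.62

Airmass: sec 73.5° = 3.5209.
τ(636 nm) = 0.0600 × (550/636)⁴ × 3.5209 = 0.0600 × 0.5593 × 3.5209 = 0.1181.
τ(424 nm) = 0.0600 × (550/424)⁴ × 3.5209 = 0.0600 × 2.8313 × 3.5209 = 0.5981.
T(636)/T(424) = exp(τ_B − τ_A) = exp(0.4800) = 1.6160.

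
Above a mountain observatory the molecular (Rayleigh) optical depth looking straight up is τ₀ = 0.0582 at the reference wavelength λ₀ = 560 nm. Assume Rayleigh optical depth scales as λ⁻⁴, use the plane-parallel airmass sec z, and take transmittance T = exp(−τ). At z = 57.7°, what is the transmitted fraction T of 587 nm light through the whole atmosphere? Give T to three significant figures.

sec 57.7° = 1.8714.
τ = 0.0582 × (560/587)⁴ × 1.8714 = 0.0582 × 0.8283 × 1.8714 = 0.0902.
T = exp(−0.0902) = 0.9137.

0.914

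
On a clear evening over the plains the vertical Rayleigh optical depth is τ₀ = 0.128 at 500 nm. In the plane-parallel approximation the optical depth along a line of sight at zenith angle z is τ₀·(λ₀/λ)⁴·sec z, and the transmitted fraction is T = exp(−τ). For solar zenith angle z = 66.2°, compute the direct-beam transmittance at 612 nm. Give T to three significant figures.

0.868

sec 66.2° = 2.4780.
τ = 0.128 × (500/612)⁴ × 2.4780 = 0.128 × 0.4455 × 2.4780 = 0.1413.
T = exp(−0.1413) = 0.8682.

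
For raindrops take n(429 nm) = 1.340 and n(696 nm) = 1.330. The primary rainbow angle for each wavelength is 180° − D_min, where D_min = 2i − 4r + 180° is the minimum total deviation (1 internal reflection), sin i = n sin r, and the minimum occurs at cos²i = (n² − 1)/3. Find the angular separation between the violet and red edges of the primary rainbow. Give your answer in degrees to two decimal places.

1.45°

At 429 nm (n = 1.340): cos²i = 0.26520 → i = 59.004°, r = 39.770°, D_min = 138.929°, rainbow angle = 41.071°.
At 696 nm (n = 1.330): cos²i = 0.25630 → i = 59.585°, r = 40.422°, D_min = 137.484°, rainbow angle = 42.516°.
Angular width = |41.071° − 42.516°| = 1.445°.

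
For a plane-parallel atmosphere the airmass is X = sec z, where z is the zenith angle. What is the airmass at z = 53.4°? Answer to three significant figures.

1.68

X = sec z = 1/cos 53.4° = 1/0.5962 = 1.6772.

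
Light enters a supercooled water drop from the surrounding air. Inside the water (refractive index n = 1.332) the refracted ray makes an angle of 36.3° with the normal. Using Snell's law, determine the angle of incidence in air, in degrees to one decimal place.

Snell: sin θ_i = n · sin θ_r = 1.332 × sin 36.3° = 1.332 × 0.5920 = 0.7886.
θ_i = arcsin(0.7886) = 52.05°.

52.1°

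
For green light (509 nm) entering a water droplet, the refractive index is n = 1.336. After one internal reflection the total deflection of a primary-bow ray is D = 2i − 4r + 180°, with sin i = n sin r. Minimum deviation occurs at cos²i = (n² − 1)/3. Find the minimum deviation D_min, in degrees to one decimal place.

138.4°

cos²i = (1.78490 − 1)/3 = 0.26163; i = arccos(0.51150) = 59.236°.
sin r = sin 59.236°/1.336 = 0.64318; r = 40.029°.
D_min = 2·59.236° − 4·40.029° + 180° = 138.356°.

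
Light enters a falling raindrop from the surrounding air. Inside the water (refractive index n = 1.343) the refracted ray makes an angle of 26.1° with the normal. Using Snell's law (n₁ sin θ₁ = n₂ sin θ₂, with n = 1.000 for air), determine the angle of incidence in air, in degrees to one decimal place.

Snell: sin θ_i = n · sin θ_r = 1.343 × sin 26.1° = 1.343 × 0.4399 = 0.5908.
θ_i = arcsin(0.5908) = 36.22°.

36.2°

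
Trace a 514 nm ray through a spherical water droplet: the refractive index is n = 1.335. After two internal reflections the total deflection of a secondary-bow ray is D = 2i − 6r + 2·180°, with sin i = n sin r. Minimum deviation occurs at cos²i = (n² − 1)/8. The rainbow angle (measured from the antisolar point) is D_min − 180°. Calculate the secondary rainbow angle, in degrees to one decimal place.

cos²i = (1.78222 − 1)/8 = 0.09778; i = arccos(0.31269) = 71.778°.
sin r = sin 71.778°/1.335 = 0.71150; r = 45.357°.
D_min = 2·71.778° − 6·45.357° + 360° = 231.414°.
Rainbow angle = D_min − 180° = 51.414°.

51.4°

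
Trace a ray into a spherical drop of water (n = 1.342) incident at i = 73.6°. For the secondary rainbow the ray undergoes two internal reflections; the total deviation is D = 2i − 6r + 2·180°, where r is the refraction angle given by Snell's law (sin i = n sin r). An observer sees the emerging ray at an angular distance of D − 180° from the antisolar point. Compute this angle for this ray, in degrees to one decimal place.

53.4°

sin r = sin 73.6° / 1.342 = 0.9593/1.342 = 0.7148; r = 45.63°.
D = 2·73.6° − 6·45.63° + 2·180° = 147.20° − 273.78° + 360° = 233.42°.
Angle from antisolar point = D − 180° = 53.42°.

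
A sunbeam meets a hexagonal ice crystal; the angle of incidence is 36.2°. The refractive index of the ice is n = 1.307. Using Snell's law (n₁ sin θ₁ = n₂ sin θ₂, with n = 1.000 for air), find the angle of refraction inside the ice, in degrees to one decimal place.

Snell: sin θ_r = sin θ_i / n = sin 36.2° / 1.307 = 0.5906 / 1.307 = 0.4519.
θ_r = arcsin(0.4519) = 26.86°.

26.9°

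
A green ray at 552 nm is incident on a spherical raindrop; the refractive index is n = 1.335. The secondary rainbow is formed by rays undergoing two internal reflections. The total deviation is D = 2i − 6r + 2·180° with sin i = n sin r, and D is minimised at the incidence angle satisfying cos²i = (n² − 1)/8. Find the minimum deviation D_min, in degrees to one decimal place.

231.4°

cos²i = (1.78222 − 1)/8 = 0.09778; i = arccos(0.31269) = 71.778°.
sin r = sin 71.778°/1.335 = 0.71150; r = 45.357°.
D_min = 2·71.778° − 6·45.357° + 360° = 231.414°.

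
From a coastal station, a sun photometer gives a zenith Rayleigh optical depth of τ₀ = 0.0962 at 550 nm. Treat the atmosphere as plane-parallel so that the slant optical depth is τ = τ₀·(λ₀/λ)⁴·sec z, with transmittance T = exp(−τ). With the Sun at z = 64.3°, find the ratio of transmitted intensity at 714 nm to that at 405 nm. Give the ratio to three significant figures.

Airmass: sec 64.3° = 2.3060.
τ(714 nm) = 0.0962 × (550/714)⁴ × 2.3060 = 0.0962 × 0.3521 × 2.3060 = 0.0781.
τ(405 nm) = 0.0962 × (550/405)⁴ × 2.3060 = 0.0962 × 3.4012 × 2.3060 = 0.7545.
T(714)/T(405) = exp(τ_B − τ_A) = exp(0.6764) = 1.9668.

1.97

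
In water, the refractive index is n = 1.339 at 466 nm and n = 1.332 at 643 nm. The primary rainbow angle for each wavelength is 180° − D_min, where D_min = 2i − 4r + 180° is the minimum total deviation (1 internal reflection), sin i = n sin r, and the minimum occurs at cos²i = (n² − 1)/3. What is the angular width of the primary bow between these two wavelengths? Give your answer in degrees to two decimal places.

1.01°

At 466 nm (n = 1.339): cos²i = 0.26431 → i = 59.062°, r = 39.834°, D_min = 138.786°, rainbow angle = 41.214°.
At 643 nm (n = 1.332): cos²i = 0.25807 → i = 59.469°, r = 40.290°, D_min = 137.776°, rainbow angle = 42.224°.
Angular width = |41.214° − 42.224°| = 1.010°.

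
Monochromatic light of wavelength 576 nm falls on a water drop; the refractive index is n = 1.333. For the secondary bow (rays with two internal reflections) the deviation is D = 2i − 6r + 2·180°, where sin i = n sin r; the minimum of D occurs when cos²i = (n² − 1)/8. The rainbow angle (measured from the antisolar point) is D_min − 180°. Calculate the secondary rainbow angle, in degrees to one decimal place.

cos²i = (1.77689 − 1)/8 = 0.09711; i = arccos(0.31163) = 71.843°.
sin r = sin 71.843°/1.333 = 0.71283; r = 45.466°.
D_min = 2·71.843° − 6·45.466° + 360° = 230.891°.
Rainbow angle = D_min − 180° = 50.891°.

50.9°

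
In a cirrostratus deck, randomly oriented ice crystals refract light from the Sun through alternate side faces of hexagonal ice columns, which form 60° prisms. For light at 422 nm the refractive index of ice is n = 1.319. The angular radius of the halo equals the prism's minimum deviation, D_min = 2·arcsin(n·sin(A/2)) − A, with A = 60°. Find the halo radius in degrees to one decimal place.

n·sin(A/2) = 1.319 × sin 30° = 1.319 × 0.5000 = 0.6595.
D_min = 2·arcsin(0.6595) − 60° = 2 × 41.262° − 60° = 22.524°.

22.5°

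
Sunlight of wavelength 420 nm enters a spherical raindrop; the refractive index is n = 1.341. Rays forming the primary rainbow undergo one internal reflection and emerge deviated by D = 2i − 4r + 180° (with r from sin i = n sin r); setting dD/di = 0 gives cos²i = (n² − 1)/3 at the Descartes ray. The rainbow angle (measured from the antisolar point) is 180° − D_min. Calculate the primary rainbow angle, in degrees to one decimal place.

40.9°

cos²i = (1.79828 − 1)/3 = 0.26609; i = arccos(0.51584) = 58.946°.
sin r = sin 58.946°/1.341 = 0.63884; r = 39.705°.
D_min = 2·58.946° − 4·39.705° + 180° = 139.071°.
Rainbow angle = 180° − D_min = 40.929°.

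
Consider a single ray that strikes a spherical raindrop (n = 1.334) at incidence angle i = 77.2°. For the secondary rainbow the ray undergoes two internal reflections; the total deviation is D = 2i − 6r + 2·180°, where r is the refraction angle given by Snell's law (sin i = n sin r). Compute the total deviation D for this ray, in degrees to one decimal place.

232.6°

sin r = sin 77.2° / 1.334 = 0.9751/1.334 = 0.7310; r = 46.97°.
D = 2·77.2° − 6·46.97° + 2·180° = 154.40° − 281.82° + 360° = 232.58°.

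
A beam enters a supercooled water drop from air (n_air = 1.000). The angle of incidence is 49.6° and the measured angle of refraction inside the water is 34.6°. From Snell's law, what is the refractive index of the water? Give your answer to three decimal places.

n = sin θ_i / sin θ_r = sin 49.6° / sin 34.6° = 0.7615 / 0.5678 = 1.3411.

1.341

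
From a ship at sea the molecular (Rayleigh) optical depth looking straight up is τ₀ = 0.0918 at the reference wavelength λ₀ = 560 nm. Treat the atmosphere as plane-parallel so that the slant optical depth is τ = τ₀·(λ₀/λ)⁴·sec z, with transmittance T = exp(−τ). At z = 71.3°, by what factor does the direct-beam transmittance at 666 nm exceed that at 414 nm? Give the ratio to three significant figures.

2.26

Airmass: sec 71.3° = 3.1190.
τ(666 nm) = 0.0918 × (560/666)⁴ × 3.1190 = 0.0918 × 0.4999 × 3.1190 = 0.1431.
τ(414 nm) = 0.0918 × (560/414)⁴ × 3.1190 = 0.0918 × 3.3477 × 3.1190 = 0.9585.
T(666)/T(414) = exp(τ_B − τ_A) = exp(0.8154) = 2.2601.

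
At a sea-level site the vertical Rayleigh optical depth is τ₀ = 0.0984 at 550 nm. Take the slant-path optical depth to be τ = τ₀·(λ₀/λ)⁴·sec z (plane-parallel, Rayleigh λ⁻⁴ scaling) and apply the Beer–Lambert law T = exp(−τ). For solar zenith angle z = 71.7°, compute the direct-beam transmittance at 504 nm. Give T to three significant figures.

sec 71.7° = 3.1848.
τ = 0.0984 × (550/504)⁴ × 3.1848 = 0.0984 × 1.4182 × 3.1848 = 0.4444.
T = exp(−0.4444) = 0.6412.

0.641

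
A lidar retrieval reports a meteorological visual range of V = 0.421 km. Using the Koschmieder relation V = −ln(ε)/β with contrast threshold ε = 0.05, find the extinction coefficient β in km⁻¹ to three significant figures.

β = −ln(0.05) / V = 2.996 / 0.421 = 7.1158 km⁻¹.

7.12 km⁻¹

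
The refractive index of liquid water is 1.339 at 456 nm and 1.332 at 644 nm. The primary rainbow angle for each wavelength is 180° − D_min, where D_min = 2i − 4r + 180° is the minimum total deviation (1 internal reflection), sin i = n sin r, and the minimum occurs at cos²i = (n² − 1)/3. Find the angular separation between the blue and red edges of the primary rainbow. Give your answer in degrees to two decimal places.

1.01°

At 456 nm (n = 1.339): cos²i = 0.26431 → i = 59.062°, r = 39.834°, D_min = 138.786°, rainbow angle = 41.214°.
At 644 nm (n = 1.332): cos²i = 0.25807 → i = 59.469°, r = 40.290°, D_min = 137.776°, rainbow angle = 42.224°.
Angular width = |41.214° − 42.224°| = 1.010°.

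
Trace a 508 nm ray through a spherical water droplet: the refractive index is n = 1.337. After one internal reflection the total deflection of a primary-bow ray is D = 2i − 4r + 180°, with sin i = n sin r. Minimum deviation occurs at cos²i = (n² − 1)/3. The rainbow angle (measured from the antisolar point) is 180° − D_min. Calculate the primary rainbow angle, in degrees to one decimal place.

cos²i = (1.78757 − 1)/3 = 0.26252; i = arccos(0.51237) = 59.178°.
sin r = sin 59.178°/1.337 = 0.64231; r = 39.964°.
D_min = 2·59.178° − 4·39.964° + 180° = 138.500°.
Rainbow angle = 180° − D_min = 41.500°.

41.5°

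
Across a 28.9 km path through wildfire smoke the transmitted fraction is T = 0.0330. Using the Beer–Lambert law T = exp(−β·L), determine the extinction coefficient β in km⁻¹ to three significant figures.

Beer–Lambert: T = exp(−βL) ⇒ β = −ln(T)/L = −ln(0.0330)/28.9 = 3.4112/28.9 = 0.118 km⁻¹.

0.118 km⁻¹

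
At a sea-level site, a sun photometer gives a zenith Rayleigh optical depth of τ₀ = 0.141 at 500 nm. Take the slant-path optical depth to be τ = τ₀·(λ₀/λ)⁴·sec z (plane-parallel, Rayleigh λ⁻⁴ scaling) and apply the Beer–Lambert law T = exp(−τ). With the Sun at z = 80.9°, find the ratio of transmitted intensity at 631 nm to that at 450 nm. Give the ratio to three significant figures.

2.74

Airmass: sec 80.9° = 6.3228.
τ(631 nm) = 0.141 × (500/631)⁴ × 6.3228 = 0.141 × 0.3942 × 6.3228 = 0.3515.
τ(450 nm) = 0.141 × (500/450)⁴ × 6.3228 = 0.141 × 1.5242 × 6.3228 = 1.3588.
T(631)/T(450) = exp(τ_B − τ_A) = exp(1.0073) = 2.7383.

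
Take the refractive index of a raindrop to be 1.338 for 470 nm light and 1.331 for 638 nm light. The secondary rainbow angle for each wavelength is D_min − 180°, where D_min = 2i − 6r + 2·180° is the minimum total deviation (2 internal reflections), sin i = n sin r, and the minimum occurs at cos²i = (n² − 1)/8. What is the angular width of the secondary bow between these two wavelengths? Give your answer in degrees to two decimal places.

At 470 nm (n = 1.338): cos²i = 0.09878 → i = 71.682°, r = 45.195°, D_min = 232.193°, rainbow angle = 52.193°.
At 638 nm (n = 1.331): cos²i = 0.09645 → i = 71.907°, r = 45.575°, D_min = 230.365°, rainbow angle = 50.365°.
Angular width = |52.193° − 50.365°| = 1.828°.

1.83°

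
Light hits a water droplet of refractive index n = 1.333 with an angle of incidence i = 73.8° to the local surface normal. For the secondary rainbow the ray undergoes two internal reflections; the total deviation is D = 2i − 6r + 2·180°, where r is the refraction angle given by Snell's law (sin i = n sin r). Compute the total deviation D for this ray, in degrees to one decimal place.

sin r = sin 73.8° / 1.333 = 0.9603/1.333 = 0.7204; r = 46.09°.
D = 2·73.8° − 6·46.09° + 2·180° = 147.60° − 276.53° + 360° = 231.07°.

231.1°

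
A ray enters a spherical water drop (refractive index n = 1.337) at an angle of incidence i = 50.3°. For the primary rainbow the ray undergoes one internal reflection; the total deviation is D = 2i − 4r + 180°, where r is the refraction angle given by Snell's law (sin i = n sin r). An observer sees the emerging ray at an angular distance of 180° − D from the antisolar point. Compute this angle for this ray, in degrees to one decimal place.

sin r = sin 50.3° / 1.337 = 0.7694/1.337 = 0.5755; r = 35.13°.
D = 2·50.3° − 4·35.13° + 180° = 100.60° − 140.53° + 180° = 140.07°.
Angle from antisolar point = 180° − D = 39.93°.

39.9°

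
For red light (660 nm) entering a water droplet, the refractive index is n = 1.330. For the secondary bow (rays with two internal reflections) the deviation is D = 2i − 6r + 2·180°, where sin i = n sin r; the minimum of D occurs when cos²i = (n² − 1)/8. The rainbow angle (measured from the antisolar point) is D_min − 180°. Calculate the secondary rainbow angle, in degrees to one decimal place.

50.1°

cos²i = (1.76890 − 1)/8 = 0.09611; i = arccos(0.31002) = 71.940°.
sin r = sin 71.940°/1.330 = 0.71483; r = 45.630°.
D_min = 2·71.940° − 6·45.630° + 360° = 230.101°.
Rainbow angle = D_min − 180° = 50.101°.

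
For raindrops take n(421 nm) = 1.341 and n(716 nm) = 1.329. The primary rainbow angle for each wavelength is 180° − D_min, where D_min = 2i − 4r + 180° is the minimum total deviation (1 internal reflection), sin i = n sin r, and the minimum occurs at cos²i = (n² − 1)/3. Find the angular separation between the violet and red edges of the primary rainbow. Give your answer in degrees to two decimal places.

1.73°

At 421 nm (n = 1.341): cos²i = 0.26609 → i = 58.946°, r = 39.705°, D_min = 139.071°, rainbow angle = 40.929°.
At 716 nm (n = 1.329): cos²i = 0.25541 → i = 59.643°, r = 40.487°, D_min = 137.337°, rainbow angle = 42.663°.
Angular width = |40.929° − 42.663°| = 1.735°.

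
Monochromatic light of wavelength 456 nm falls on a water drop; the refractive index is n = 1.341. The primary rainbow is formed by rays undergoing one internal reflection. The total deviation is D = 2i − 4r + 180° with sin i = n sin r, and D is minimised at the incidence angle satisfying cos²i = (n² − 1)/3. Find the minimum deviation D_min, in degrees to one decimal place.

139.1°

cos²i = (1.79828 − 1)/3 = 0.26609; i = arccos(0.51584) = 58.946°.
sin r = sin 58.946°/1.341 = 0.63884; r = 39.705°.
D_min = 2·58.946° − 4·39.705° + 180° = 139.071°.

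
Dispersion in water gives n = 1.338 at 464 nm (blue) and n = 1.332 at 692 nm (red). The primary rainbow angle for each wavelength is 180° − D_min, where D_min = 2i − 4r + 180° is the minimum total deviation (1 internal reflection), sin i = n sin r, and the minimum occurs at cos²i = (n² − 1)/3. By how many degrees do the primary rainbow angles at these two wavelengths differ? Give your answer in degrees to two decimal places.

0.87°

At 464 nm (n = 1.338): cos²i = 0.26341 → i = 59.120°, r = 39.899°, D_min = 138.643°, rainbow angle = 41.357°.
At 692 nm (n = 1.332): cos²i = 0.25807 → i = 59.469°, r = 40.290°, D_min = 137.776°, rainbow angle = 42.224°.
Angular width = |41.357° − 42.224°| = 0.867°.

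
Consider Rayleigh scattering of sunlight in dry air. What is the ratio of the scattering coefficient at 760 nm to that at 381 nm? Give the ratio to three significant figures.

Rayleigh scattering ∝ λ⁻⁴, so the ratio of coefficients is the inverse fourth power of the wavelength ratio.
σ(760)/σ(381) = (381/760)⁴ = (0.5013)⁴ = 0.06316.

0.0632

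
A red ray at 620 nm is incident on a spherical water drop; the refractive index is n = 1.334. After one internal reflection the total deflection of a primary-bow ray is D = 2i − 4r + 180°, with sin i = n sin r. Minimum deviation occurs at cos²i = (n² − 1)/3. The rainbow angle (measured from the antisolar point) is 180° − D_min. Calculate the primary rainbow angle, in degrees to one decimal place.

cos²i = (1.77956 − 1)/3 = 0.25985; i = arccos(0.50976) = 59.352°.
sin r = sin 59.352°/1.334 = 0.64492; r = 40.159°.
D_min = 2·59.352° − 4·40.159° + 180° = 138.067°.
Rainbow angle = 180° − D_min = 41.933°.

41.9°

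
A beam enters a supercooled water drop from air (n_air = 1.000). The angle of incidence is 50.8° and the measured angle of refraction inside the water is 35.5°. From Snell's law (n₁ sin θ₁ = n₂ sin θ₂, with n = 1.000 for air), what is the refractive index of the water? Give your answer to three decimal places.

n = sin θ_i / sin θ_r = sin 50.8° / sin 35.5° = 0.7749 / 0.5807 = 1.3345.

1.334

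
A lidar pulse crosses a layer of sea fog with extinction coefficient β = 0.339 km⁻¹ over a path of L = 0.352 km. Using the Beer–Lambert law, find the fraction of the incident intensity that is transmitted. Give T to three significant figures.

τ = β·L = 0.339 × 0.352 = 0.1193.
T = exp(−0.1193) = 0.8875.

0.888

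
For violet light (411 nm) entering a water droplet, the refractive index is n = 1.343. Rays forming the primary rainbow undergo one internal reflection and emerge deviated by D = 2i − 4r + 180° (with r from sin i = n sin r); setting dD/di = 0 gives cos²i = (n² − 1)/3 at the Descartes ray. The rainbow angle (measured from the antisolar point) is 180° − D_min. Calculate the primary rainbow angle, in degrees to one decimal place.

cos²i = (1.80365 − 1)/3 = 0.26788; i = arccos(0.51757) = 58.830°.
sin r = sin 58.830°/1.343 = 0.63711; r = 39.577°.
D_min = 2·58.830° − 4·39.577° + 180° = 139.354°.
Rainbow angle = 180° − D_min = 40.646°.

40.6°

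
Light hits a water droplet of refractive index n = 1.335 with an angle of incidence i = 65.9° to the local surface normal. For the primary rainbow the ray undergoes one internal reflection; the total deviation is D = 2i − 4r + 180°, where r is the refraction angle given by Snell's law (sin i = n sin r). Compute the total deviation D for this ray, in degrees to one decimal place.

139.2°

sin r = sin 65.9° / 1.335 = 0.9128/1.335 = 0.6838; r = 43.14°.
D = 2·65.9° − 4·43.14° + 180° = 131.80° − 172.56° + 180° = 139.24°.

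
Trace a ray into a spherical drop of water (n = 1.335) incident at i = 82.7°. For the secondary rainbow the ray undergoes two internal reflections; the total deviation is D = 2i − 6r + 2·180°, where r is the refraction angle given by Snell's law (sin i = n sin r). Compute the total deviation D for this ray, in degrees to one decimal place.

sin r = sin 82.7° / 1.335 = 0.9919/1.335 = 0.7430; r = 47.99°.
D = 2·82.7° − 6·47.99° + 2·180° = 165.40° − 287.92° + 360° = 237.48°.

237.5°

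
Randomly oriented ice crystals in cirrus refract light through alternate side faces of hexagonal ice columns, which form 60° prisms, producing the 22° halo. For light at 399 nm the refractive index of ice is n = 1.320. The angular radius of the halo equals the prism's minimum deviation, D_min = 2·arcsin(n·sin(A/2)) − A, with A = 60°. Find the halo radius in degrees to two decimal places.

n·sin(A/2) = 1.320 × sin 30° = 1.320 × 0.5000 = 0.6600.
D_min = 2·arcsin(0.6600) − 60° = 2 × 41.300° − 60° = 22.600°.

22.60°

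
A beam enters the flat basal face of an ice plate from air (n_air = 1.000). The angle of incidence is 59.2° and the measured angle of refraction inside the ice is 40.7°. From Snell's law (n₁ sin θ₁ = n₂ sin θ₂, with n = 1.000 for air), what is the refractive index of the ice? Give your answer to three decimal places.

1.317

n = sin θ_i / sin θ_r = sin 59.2° / sin 40.7° = 0.8590 / 0.6521 = 1.3172.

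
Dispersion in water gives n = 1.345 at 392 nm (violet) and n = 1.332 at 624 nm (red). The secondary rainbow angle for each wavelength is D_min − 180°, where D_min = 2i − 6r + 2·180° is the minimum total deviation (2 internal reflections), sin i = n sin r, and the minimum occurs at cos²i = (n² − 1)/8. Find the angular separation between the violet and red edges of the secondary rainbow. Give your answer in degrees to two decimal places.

3.36°

At 392 nm (n = 1.345): cos²i = 0.10113 → i = 71.458°, r = 44.821°, D_min = 233.987°, rainbow angle = 53.987°.
At 624 nm (n = 1.332): cos²i = 0.09678 → i = 71.875°, r = 45.520°, D_min = 230.628°, rainbow angle = 50.628°.
Angular width = |53.987° − 50.628°| = 3.359°.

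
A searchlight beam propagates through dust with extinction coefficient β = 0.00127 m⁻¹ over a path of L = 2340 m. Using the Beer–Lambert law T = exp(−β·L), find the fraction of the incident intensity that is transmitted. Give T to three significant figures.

τ = β·L = 0.00127 × 2340 = 2.9718.
T = exp(−2.9718) = 0.0512.

0.0512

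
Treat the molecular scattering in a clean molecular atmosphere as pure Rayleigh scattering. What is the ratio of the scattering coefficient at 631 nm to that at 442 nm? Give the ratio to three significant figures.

0.241

Rayleigh scattering ∝ λ⁻⁴, so the ratio of coefficients is the inverse fourth power of the wavelength ratio.
σ(631)/σ(442) = (442/631)⁴ = (0.7005)⁴ = 0.2408.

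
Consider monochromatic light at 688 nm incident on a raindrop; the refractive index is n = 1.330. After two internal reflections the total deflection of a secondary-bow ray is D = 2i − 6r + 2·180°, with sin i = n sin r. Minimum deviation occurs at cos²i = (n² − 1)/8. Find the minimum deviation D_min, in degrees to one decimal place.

cos²i = (1.76890 − 1)/8 = 0.09611; i = arccos(0.31002) = 71.940°.
sin r = sin 71.940°/1.330 = 0.71483; r = 45.630°.
D_min = 2·71.940° − 6·45.630° + 360° = 230.101°.

230.1°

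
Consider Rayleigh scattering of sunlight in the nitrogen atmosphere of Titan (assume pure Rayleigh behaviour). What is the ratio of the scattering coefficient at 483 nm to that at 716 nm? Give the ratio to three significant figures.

Rayleigh scattering ∝ λ⁻⁴, so the ratio of coefficients is the inverse fourth power of the wavelength ratio.
σ(483)/σ(716) = (716/483)⁴ = (1.4824)⁴ = 4.829.

4.83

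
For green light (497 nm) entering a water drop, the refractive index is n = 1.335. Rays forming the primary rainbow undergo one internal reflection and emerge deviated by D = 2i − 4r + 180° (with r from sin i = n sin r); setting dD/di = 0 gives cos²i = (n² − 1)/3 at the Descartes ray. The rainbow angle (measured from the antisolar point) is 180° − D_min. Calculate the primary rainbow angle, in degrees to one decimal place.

cos²i = (1.78222 − 1)/3 = 0.26074; i = arccos(0.51063) = 59.294°.
sin r = sin 59.294°/1.335 = 0.64405; r = 40.094°.
D_min = 2·59.294° − 4·40.094° + 180° = 138.212°.
Rainbow angle = 180° − D_min = 41.788°.

41.8°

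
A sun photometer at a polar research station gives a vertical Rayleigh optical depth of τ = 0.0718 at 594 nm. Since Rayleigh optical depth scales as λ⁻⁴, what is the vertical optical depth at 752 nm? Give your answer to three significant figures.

τ(752 nm) = τ(594 nm) × (594/752)⁴ = 0.0718 × (0.7899)⁴ = 0.0718 × 0.3893 = 0.0280.

0.0280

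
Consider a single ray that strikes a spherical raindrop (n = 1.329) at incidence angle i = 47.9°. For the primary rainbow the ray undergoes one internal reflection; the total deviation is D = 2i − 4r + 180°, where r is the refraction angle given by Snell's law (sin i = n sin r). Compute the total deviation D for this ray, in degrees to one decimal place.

sin r = sin 47.9° / 1.329 = 0.7420/1.329 = 0.5583; r = 33.94°.
D = 2·47.9° − 4·33.94° + 180° = 95.80° − 135.75° + 180° = 140.05°.

140.0°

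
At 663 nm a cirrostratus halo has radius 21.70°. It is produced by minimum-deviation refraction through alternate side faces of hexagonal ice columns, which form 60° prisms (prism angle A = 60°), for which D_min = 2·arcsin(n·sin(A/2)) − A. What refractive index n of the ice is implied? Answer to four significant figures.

1.308

Rearranging: n = sin((D_min + A)/2) / sin(A/2).
(D_min + A)/2 = (21.70° + 60°)/2 = 40.850°.
n = sin 40.850° / sin 30° = 0.6541 / 0.5000 = 1.3082.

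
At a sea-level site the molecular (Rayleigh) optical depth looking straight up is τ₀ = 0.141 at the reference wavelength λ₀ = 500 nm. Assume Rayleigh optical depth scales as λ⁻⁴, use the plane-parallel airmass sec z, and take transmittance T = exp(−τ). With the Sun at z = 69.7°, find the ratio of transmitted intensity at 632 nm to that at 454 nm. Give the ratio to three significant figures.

1.55

Airmass: sec 69.7° = 2.8824.
τ(632 nm) = 0.141 × (500/632)⁴ × 2.8824 = 0.141 × 0.3918 × 2.8824 = 0.1592.
τ(454 nm) = 0.141 × (500/454)⁴ × 2.8824 = 0.141 × 1.4711 × 2.8824 = 0.5979.
T(632)/T(454) = exp(τ_B − τ_A) = exp(0.4387) = 1.5507.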